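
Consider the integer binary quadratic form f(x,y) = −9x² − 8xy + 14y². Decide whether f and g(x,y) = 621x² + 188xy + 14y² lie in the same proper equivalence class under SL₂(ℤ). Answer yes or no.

D₁ = 568, D₂ = 568
river cycle of f (length 6): (14, 8, -9), (-9, 10, 13), (13, 16, -6), (-6, 20, 7), (7, 22, -3), (-3, 20, 14)
river cycle of g (length 6): (14, 8, -9), (-9, 10, 13), (13, 16, -6), (-6, 20, 7), (7, 22, -3), (-3, 20, 14)
cycles coincide ⇒ equivalent

yes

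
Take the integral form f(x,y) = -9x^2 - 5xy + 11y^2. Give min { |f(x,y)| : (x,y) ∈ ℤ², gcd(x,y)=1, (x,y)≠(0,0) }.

descent: ρ → (11,5,-9)  [lands on river]
river: ρ → (-9,13,7)
river: ρ → (7,15,-7)
river: ρ → (-7,13,9)
river: ρ → (9,5,-11)
river: ρ → (-11,17,3)
river: ρ → (3,19,-5)
river: ρ → (-5,11,15)
river: ρ → (15,19,-1)
river: ρ → (-1,19,15)
river: ρ → (15,11,-5)
river: ρ → (-5,19,3)
river: ρ → (3,17,-11)
river: ρ → (-11,5,9)
river: ρ → (9,13,-7)
river: ρ → (-7,15,7)
river: ρ → (7,13,-9)
river: ρ → (-9,5,11)
river: ρ → (11,17,-3)
river: ρ → (-3,19,5)
river: ρ → (5,11,-15)
river: ρ → (-15,19,1)
river: ρ → (1,19,-15)
river: ρ → (-15,11,5)
river: ρ → (5,19,-3)
river: ρ → (-3,17,11)
closes: descent 1, river 26
min |a| on river = 1

1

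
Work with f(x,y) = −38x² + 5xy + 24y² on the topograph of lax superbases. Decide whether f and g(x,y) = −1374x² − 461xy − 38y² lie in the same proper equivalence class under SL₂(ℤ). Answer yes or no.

D₁ = 3673, D₂ = 3673
river cycle of f (length 106): (24, 43, -19), (-19, 33, 34), (34, 35, -18), (-18, 37, 32), (32, 27, -23), (-23, 19, 36), (36, 53, -6), (-6, 55, 27), (27, 53, -8), (-8, 59, 6), … (96 more)
river cycle of g (length 106): (24, 43, -19), (-19, 33, 34), (34, 35, -18), (-18, 37, 32), (32, 27, -23), (-23, 19, 36), (36, 53, -6), (-6, 55, 27), (27, 53, -8), (-8, 59, 6), … (96 more)
cycles coincide ⇒ equivalent

yes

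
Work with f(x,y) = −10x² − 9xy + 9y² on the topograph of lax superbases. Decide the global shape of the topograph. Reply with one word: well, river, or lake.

D = b²−4ac = (-9)² − 4·(-10)·9 = 441
D = 21² is a perfect square ⇒ form factors over ℤ ⇒ lakes

lake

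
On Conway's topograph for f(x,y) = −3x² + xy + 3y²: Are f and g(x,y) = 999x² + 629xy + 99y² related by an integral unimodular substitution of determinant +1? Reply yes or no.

D₁ = 37, D₂ = 37
river cycle of f (length 6): (3, 5, -1), (-1, 5, 3), (3, 1, -3), (-3, 5, 1), (1, 5, -3), (-3, 1, 3)
river cycle of g (length 6): (3, 5, -1), (-1, 5, 3), (3, 1, -3), (-3, 5, 1), (1, 5, -3), (-3, 1, 3)
cycles coincide ⇒ equivalent

yes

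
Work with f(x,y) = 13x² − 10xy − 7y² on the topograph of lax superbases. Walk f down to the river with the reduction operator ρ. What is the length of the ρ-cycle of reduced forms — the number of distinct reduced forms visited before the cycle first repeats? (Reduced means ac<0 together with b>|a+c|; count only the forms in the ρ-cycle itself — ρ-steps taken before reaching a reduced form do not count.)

D = 464, ⌊√D⌋ = 21
descent: ρ → (-7,10,13)  [lands on river]
river: ρ → (13,16,-4)
river: ρ → (-4,16,13)
river: ρ → (13,10,-7)
river: ρ → (-7,18,5)
river: ρ → (5,12,-16)
river: ρ → (-16,20,1)
river: ρ → (1,20,-16)
river: ρ → (-16,12,5)
river: ρ → (5,18,-7)
ρ-cycle length = 10 (tail of 1 descent step not counted)

10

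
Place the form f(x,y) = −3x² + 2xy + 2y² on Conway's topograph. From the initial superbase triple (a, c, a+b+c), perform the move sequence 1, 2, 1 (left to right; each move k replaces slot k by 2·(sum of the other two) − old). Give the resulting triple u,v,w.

start (-3,2,1) = (f(1,0),f(0,1),f(1,1))
replace slot 1: 2·(2+1) − (-3) = 9 → (9,2,1)
replace slot 2: 2·(9+1) − 2 = 18 → (9,18,1)
replace slot 1: 2·(18+1) − 9 = 29 → (29,18,1)

29,18,1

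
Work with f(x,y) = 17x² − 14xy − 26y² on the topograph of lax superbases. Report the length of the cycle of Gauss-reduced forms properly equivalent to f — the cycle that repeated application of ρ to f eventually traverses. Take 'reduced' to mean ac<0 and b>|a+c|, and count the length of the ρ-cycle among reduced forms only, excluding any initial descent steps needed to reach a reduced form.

D = 1964, ⌊√D⌋ = 44
descent: ρ → (-26,14,17)  [lands on river]
river: ρ → (17,20,-23)
river: ρ → (-23,26,14)
river: ρ → (14,30,-19)
river: ρ → (-19,8,25)
river: ρ → (25,42,-2)
river: ρ → (-2,42,25)
river: ρ → (25,8,-19)
river: ρ → (-19,30,14)
river: ρ → (14,26,-23)
river: ρ → (-23,20,17)
river: ρ → (17,14,-26)
river: ρ → (-26,38,5)
river: ρ → (5,42,-10)
river: ρ → (-10,38,13)
river: ρ → (13,40,-7)
river: ρ → (-7,44,1)
river: ρ → (1,44,-7)
river: ρ → (-7,40,13)
river: ρ → (13,38,-10)
river: ρ → (-10,42,5)
river: ρ → (5,38,-26)
ρ-cycle length = 22 (tail of 1 descent step not counted)

22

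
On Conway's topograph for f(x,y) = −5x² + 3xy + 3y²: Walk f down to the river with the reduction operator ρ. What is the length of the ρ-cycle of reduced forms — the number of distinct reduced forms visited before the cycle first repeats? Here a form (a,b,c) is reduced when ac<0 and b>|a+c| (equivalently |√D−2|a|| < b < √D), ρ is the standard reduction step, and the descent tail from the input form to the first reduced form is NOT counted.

D = 69, ⌊√D⌋ = 8
river: ρ → (3,3,-5)
river: ρ → (-5,7,1)
river: ρ → (1,7,-5)
river: ρ → (-5,3,3)
ρ-cycle length = 4 (tail of 0 descent steps not counted)

4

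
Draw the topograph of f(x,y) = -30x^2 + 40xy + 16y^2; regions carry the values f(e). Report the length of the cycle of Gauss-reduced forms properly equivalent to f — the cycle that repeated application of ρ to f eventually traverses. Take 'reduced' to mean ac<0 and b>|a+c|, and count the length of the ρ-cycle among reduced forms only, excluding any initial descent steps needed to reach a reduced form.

D = 3520, ⌊√D⌋ = 59
river: ρ → (16,56,-6)
river: ρ → (-6,52,34)
river: ρ → (34,16,-24)
river: ρ → (-24,32,26)
river: ρ → (26,20,-30)
river: ρ → (-30,40,16)
ρ-cycle length = 6 (tail of 0 descent steps not counted)

6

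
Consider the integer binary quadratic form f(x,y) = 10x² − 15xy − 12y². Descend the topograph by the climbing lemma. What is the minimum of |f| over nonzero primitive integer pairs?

descent: ρ → (-12,15,10)  [lands on river]
river: ρ → (10,25,-2)
river: ρ → (-2,23,22)
river: ρ → (22,21,-3)
river: ρ → (-3,21,22)
river: ρ → (22,23,-2)
river: ρ → (-2,25,10)
river: ρ → (10,15,-12)
river: ρ → (-12,9,13)
river: ρ → (13,17,-8)
river: ρ → (-8,15,15)
river: ρ → (15,15,-8)
river: ρ → (-8,17,13)
river: ρ → (13,9,-12)
closes: descent 1, river 14
min |a| on river = 2

2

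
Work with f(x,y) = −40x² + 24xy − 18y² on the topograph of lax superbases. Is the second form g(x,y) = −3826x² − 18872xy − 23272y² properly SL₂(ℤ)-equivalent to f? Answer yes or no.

D₁ = -2304, D₂ = -2304
f is negative-definite; reduce −f:
−f: flip: (40,-24,18)→(18,24,40)
−f: translate: b→-12 (≡24 mod 36), so (18,24,40)→(18,-12,34)
−f: reduced (well bottom): (18,-12,34) with a≤c, −a<b≤a
flip sign back: reduced form of f is (-18,12,-34)
g is negative-definite; reduce −g:
−g: translate: b→3568 (≡18872 mod 7652), so (3826,18872,23272)→(3826,3568,832)
−g: flip: (3826,3568,832)→(832,-3568,3826)
−g: translate: b→-240 (≡-3568 mod 1664), so (832,-3568,3826)→(832,-240,18)
−g: flip: (832,-240,18)→(18,240,832)
−g: translate: b→-12 (≡240 mod 36), so (18,240,832)→(18,-12,34)
−g: reduced (well bottom): (18,-12,34) with a≤c, −a<b≤a
flip sign back: reduced form of g is (-18,12,-34)
reduced forms (-18, 12, -34) vs (-18, 12, -34) ⇒ equivalent

yes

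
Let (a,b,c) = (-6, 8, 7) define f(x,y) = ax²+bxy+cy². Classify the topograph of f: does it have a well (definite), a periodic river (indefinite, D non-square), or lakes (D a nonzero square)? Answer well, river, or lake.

D = b²−4ac = 8² − 4·(-6)·7 = 232
D > 0 non-square ⇒ indefinite ⇒ periodic river

river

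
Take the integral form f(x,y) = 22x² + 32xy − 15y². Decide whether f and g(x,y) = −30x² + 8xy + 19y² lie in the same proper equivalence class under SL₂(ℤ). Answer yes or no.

D₁ = 2344, D₂ = 2344
river cycle of f (length 46): (-15, 28, 26), (26, 24, -17), (-17, 44, 6), (6, 40, -31), (-31, 22, 15), (15, 38, -15), (-15, 22, 31), (31, 40, -6), (-6, 44, 17), (17, 24, -26), … (36 more)
river cycle of g (length 42): (19, 30, -19), (-19, 46, 3), (3, 44, -34), (-34, 24, 13), (13, 28, -30), (-30, 32, 11), (11, 34, -27), (-27, 20, 18), (18, 16, -29), (-29, 42, 5), … (32 more)
cycles differ ⇒ inequivalent

no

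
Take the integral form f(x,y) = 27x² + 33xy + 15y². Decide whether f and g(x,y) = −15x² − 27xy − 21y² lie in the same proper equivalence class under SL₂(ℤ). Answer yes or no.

D₁ = -531, D₂ = -531
f: translate: b→-21 (≡33 mod 54), so (27,33,15)→(27,-21,9)
f: flip: (27,-21,9)→(9,21,27)
f: translate: b→3 (≡21 mod 18), so (9,21,27)→(9,3,15)
f: reduced (well bottom): (9,3,15) with a≤c, −a<b≤a
g is negative-definite; reduce −g:
−g: translate: b→-3 (≡27 mod 30), so (15,27,21)→(15,-3,9)
−g: flip: (15,-3,9)→(9,3,15)
−g: reduced (well bottom): (9,3,15) with a≤c, −a<b≤a
flip sign back: reduced form of g is (-9,-3,-15)
reduced forms (9, 3, 15) vs (-9, -3, -15) ⇒ inequivalent

no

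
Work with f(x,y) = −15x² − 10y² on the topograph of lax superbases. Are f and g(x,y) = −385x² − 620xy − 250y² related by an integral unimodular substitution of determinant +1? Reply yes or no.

D₁ = -600, D₂ = -600
f is negative-definite; reduce −f:
−f: flip: (15,0,10)→(10,0,15)
−f: reduced (well bottom): (10,0,15) with a≤c, −a<b≤a
flip sign back: reduced form of f is (-10,0,-15)
g is negative-definite; reduce −g:
−g: translate: b→-150 (≡620 mod 770), so (385,620,250)→(385,-150,15)
−g: flip: (385,-150,15)→(15,150,385)
−g: translate: b→0 (≡150 mod 30), so (15,150,385)→(15,0,10)
−g: flip: (15,0,10)→(10,0,15)
−g: reduced (well bottom): (10,0,15) with a≤c, −a<b≤a
flip sign back: reduced form of g is (-10,0,-15)
reduced forms (-10, 0, -15) vs (-10, 0, -15) ⇒ equivalent

yes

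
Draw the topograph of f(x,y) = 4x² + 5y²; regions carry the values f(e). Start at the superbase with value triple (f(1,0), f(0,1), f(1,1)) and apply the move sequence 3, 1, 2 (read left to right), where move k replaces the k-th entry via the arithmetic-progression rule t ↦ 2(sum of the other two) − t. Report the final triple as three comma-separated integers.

start (4,5,9) = (f(1,0),f(0,1),f(1,1))
replace slot 3: 2·(4+5) − 9 = 9 → (4,5,9)
replace slot 1: 2·(5+9) − 4 = 24 → (24,5,9)
replace slot 2: 2·(24+9) − 5 = 61 → (24,61,9)

24,61,9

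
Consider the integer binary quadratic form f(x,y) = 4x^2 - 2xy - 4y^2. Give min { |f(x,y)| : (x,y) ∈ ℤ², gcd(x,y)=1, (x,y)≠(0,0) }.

descent: ρ → (-4,2,4)  [lands on river]
river: ρ → (4,6,-2)
river: ρ → (-2,6,4)
river: ρ → (4,2,-4)
river: ρ → (-4,6,2)
river: ρ → (2,6,-4)
closes: descent 1, river 6
min |a| on river = 2

2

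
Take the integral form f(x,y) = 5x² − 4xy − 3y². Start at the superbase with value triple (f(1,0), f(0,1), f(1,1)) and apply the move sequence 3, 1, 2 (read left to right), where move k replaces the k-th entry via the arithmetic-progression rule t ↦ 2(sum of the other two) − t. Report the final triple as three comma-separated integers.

start (5,-3,-2) = (f(1,0),f(0,1),f(1,1))
replace slot 3: 2·(5+(-3)) − (-2) = 6 → (5,-3,6)
replace slot 1: 2·((-3)+6) − 5 = 1 → (1,-3,6)
replace slot 2: 2·(1+6) − (-3) = 17 → (1,17,6)

1,17,6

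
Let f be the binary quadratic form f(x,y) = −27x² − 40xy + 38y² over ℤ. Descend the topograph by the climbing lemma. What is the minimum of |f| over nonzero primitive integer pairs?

descent: ρ → (38,40,-27)  [lands on river]
river: ρ → (-27,68,10)
river: ρ → (10,72,-13)
river: ρ → (-13,58,45)
river: ρ → (45,32,-26)
river: ρ → (-26,72,5)
river: ρ → (5,68,-54)
river: ρ → (-54,40,19)
river: ρ → (19,74,-3)
river: ρ → (-3,70,67)
river: ρ → (67,64,-6)
river: ρ → (-6,68,45)
river: ρ → (45,22,-29)
river: ρ → (-29,36,38)
closes: descent 1, river 14
min |a| on river = 3

3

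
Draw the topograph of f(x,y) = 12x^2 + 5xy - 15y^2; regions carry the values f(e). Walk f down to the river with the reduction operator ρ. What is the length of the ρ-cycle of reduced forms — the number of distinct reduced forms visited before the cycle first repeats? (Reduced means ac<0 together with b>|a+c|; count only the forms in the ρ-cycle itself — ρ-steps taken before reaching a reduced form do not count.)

D = 745, ⌊√D⌋ = 27
river: ρ → (-15,25,2)
river: ρ → (2,27,-2)
river: ρ → (-2,25,15)
river: ρ → (15,5,-12)
river: ρ → (-12,19,8)
river: ρ → (8,13,-18)
river: ρ → (-18,23,3)
river: ρ → (3,25,-10)
river: ρ → (-10,15,13)
river: ρ → (13,11,-12)
river: ρ → (-12,13,12)
river: ρ → (12,11,-13)
river: ρ → (-13,15,10)
river: ρ → (10,25,-3)
river: ρ → (-3,23,18)
river: ρ → (18,13,-8)
river: ρ → (-8,19,12)
river: ρ → (12,5,-15)
ρ-cycle length = 18 (tail of 0 descent steps not counted)

18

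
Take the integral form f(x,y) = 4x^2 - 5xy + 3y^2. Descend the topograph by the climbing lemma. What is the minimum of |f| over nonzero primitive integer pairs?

translate: b→3 (≡-5 mod 8), so (4,-5,3)→(4,3,2)
flip: (4,3,2)→(2,-3,4)
translate: b→1 (≡-3 mod 4), so (2,-3,4)→(2,1,3)
reduced (well bottom): (2,1,3) with a≤c, −a<b≤a
well minimum = a = 2

2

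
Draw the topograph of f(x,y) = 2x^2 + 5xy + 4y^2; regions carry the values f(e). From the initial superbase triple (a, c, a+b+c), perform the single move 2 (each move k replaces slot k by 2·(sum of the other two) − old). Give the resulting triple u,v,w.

start (2,4,11) = (f(1,0),f(0,1),f(1,1))
replace slot 2: 2·(2+11) − 4 = 22 → (2,22,11)

2,22,11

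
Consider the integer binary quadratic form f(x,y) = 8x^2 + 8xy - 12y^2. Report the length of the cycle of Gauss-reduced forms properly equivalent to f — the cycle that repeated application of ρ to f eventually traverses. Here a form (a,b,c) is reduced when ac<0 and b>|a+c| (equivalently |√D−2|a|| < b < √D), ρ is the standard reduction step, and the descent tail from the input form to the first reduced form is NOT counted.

D = 448, ⌊√D⌋ = 21
river: ρ → (-12,16,4)
river: ρ → (4,16,-12)
river: ρ → (-12,8,8)
river: ρ → (8,8,-12)
ρ-cycle length = 4 (tail of 0 descent steps not counted)

4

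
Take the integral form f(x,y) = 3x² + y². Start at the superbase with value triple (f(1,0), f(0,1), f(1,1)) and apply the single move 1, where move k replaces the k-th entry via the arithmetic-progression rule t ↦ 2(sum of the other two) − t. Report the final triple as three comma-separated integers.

start (3,1,4) = (f(1,0),f(0,1),f(1,1))
replace slot 1: 2·(1+4) − 3 = 7 → (7,1,4)

7,1,4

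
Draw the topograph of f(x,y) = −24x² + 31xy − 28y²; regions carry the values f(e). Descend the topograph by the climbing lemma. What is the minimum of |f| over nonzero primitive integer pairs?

translate: b→17 (≡-31 mod 48), so (24,-31,28)→(24,17,21)
flip: (24,17,21)→(21,-17,24)
reduced (well bottom): (21,-17,24) with a≤c, −a<b≤a
well minimum |f| = |-21| = 21 (negative-definite)

21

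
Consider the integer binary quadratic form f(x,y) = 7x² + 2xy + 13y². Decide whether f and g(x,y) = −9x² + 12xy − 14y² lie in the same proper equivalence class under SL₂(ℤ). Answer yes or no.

D₁ = -360, D₂ = -360
f: reduced (well bottom): (7,2,13) with a≤c, −a<b≤a
g is negative-definite; reduce −g:
−g: translate: b→6 (≡-12 mod 18), so (9,-12,14)→(9,6,11)
−g: reduced (well bottom): (9,6,11) with a≤c, −a<b≤a
flip sign back: reduced form of g is (-9,-6,-11)
reduced forms (7, 2, 13) vs (-9, -6, -11) ⇒ inequivalent

no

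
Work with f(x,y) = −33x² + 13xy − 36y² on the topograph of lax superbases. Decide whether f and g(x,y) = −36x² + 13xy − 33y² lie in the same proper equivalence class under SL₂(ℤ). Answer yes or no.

D₁ = -4583, D₂ = -4583
f is negative-definite; reduce −f:
−f: reduced (well bottom): (33,-13,36) with a≤c, −a<b≤a
flip sign back: reduced form of f is (-33,13,-36)
g is negative-definite; reduce −g:
−g: flip: (36,-13,33)→(33,13,36)
−g: reduced (well bottom): (33,13,36) with a≤c, −a<b≤a
flip sign back: reduced form of g is (-33,-13,-36)
reduced forms (-33, 13, -36) vs (-33, -13, -36) ⇒ inequivalent

no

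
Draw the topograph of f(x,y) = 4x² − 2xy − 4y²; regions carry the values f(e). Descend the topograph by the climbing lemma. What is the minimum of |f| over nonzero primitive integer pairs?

descent: ρ → (-4,2,4)  [lands on river]
river: ρ → (4,6,-2)
river: ρ → (-2,6,4)
river: ρ → (4,2,-4)
river: ρ → (-4,6,2)
river: ρ → (2,6,-4)
closes: descent 1, river 6
min |a| on river = 2

2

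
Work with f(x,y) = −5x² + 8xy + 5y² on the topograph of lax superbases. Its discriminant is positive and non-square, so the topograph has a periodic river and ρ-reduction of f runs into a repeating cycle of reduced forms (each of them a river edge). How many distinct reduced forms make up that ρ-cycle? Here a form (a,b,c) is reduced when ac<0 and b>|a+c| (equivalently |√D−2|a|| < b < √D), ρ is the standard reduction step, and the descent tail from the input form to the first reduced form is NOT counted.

D = 164, ⌊√D⌋ = 12
river: ρ → (5,12,-1)
river: ρ → (-1,12,5)
river: ρ → (5,8,-5)
river: ρ → (-5,12,1)
river: ρ → (1,12,-5)
river: ρ → (-5,8,5)
ρ-cycle length = 6 (tail of 0 descent steps not counted)

6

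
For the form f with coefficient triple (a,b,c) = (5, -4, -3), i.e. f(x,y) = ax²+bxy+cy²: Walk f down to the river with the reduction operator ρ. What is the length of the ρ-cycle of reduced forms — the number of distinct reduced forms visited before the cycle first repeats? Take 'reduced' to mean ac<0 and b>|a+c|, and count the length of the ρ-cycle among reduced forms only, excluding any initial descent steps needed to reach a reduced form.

D = 76, ⌊√D⌋ = 8
descent: ρ → (-3,4,5)  [lands on river]
river: ρ → (5,6,-2)
river: ρ → (-2,6,5)
river: ρ → (5,4,-3)
river: ρ → (-3,8,1)
river: ρ → (1,8,-3)
ρ-cycle length = 6 (tail of 1 descent step not counted)

6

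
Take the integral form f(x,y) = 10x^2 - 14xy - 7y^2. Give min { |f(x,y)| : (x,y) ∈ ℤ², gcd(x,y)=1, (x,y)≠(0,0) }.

descent: ρ → (-7,14,10)  [lands on river]
river: ρ → (10,6,-11)
river: ρ → (-11,16,5)
river: ρ → (5,14,-14)
river: ρ → (-14,14,5)
river: ρ → (5,16,-11)
river: ρ → (-11,6,10)
river: ρ → (10,14,-7)
closes: descent 1, river 8
min |a| on river = 5

5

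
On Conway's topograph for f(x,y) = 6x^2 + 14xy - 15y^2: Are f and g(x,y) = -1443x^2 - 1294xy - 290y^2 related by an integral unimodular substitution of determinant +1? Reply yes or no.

D₁ = 556, D₂ = 556
river cycle of f (length 18): (-15, 16, 5), (5, 14, -18), (-18, 22, 1), (1, 22, -18), (-18, 14, 5), (5, 16, -15), (-15, 14, 6), (6, 22, -3), (-3, 20, 13), (13, 6, -10), … (8 more)
river cycle of g (length 18): (-15, 16, 5), (5, 14, -18), (-18, 22, 1), (1, 22, -18), (-18, 14, 5), (5, 16, -15), (-15, 14, 6), (6, 22, -3), (-3, 20, 13), (13, 6, -10), … (8 more)
cycles coincide ⇒ equivalent

yes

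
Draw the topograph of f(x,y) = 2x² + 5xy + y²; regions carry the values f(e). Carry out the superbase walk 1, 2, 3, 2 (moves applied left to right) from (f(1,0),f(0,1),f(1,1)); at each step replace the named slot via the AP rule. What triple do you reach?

start (2,1,8) = (f(1,0),f(0,1),f(1,1))
replace slot 1: 2·(1+8) − 2 = 16 → (16,1,8)
replace slot 2: 2·(16+8) − 1 = 47 → (16,47,8)
replace slot 3: 2·(16+47) − 8 = 118 → (16,47,118)
replace slot 2: 2·(16+118) − 47 = 221 → (16,221,118)

16,221,118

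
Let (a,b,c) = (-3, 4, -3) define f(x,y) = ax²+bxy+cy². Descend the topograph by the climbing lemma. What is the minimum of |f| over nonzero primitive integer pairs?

translate: b→2 (≡-4 mod 6), so (3,-4,3)→(3,2,2)
flip: (3,2,2)→(2,-2,3)
translate: b→2 (≡-2 mod 4), so (2,-2,3)→(2,2,3)
reduced (well bottom): (2,2,3) with a≤c, −a<b≤a
well minimum |f| = |-2| = 2 (negative-definite)

2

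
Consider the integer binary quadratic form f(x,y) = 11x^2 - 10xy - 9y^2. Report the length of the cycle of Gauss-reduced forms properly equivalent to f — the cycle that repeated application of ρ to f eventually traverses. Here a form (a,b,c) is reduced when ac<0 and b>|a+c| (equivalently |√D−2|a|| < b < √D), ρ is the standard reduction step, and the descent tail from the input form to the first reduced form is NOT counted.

D = 496, ⌊√D⌋ = 22
descent: ρ → (-9,10,11)  [lands on river]
river: ρ → (11,12,-8)
river: ρ → (-8,20,3)
river: ρ → (3,22,-1)
river: ρ → (-1,22,3)
river: ρ → (3,20,-8)
river: ρ → (-8,12,11)
river: ρ → (11,10,-9)
river: ρ → (-9,8,12)
river: ρ → (12,16,-5)
river: ρ → (-5,14,15)
river: ρ → (15,16,-4)
river: ρ → (-4,16,15)
river: ρ → (15,14,-5)
river: ρ → (-5,16,12)
river: ρ → (12,8,-9)
ρ-cycle length = 16 (tail of 1 descent step not counted)

16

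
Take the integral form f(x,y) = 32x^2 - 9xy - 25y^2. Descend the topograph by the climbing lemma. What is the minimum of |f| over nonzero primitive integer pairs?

descent: ρ → (-25,9,32)  [lands on river]
river: ρ → (32,55,-2)
river: ρ → (-2,57,4)
river: ρ → (4,55,-16)
river: ρ → (-16,41,25)
river: ρ → (25,9,-32)
river: ρ → (-32,55,2)
river: ρ → (2,57,-4)
river: ρ → (-4,55,16)
river: ρ → (16,41,-25)
closes: descent 1, river 10
min |a| on river = 2

2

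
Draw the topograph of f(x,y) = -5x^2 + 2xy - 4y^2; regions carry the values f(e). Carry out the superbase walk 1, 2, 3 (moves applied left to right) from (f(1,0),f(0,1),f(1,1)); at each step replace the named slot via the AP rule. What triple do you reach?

start (-5,-4,-7) = (f(1,0),f(0,1),f(1,1))
replace slot 1: 2·((-4)+(-7)) − (-5) = -17 → (-17,-4,-7)
replace slot 2: 2·((-17)+(-7)) − (-4) = -44 → (-17,-44,-7)
replace slot 3: 2·((-17)+(-44)) − (-7) = -115 → (-17,-44,-115)

-17,-44,-115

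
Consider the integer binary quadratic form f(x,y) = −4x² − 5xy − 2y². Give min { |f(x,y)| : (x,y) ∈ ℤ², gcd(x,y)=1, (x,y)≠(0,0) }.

translate: b→-3 (≡5 mod 8), so (4,5,2)→(4,-3,1)
flip: (4,-3,1)→(1,3,4)
translate: b→1 (≡3 mod 2), so (1,3,4)→(1,1,2)
reduced (well bottom): (1,1,2) with a≤c, −a<b≤a
well minimum |f| = |-1| = 1 (negative-definite)

1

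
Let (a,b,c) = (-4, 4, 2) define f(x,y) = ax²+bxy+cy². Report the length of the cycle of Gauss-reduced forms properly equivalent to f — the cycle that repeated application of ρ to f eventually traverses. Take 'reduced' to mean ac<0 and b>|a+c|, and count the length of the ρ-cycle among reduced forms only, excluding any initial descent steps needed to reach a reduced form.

D = 48, ⌊√D⌋ = 6
river: ρ → (2,4,-4)
river: ρ → (-4,4,2)
ρ-cycle length = 2 (tail of 0 descent steps not counted)

2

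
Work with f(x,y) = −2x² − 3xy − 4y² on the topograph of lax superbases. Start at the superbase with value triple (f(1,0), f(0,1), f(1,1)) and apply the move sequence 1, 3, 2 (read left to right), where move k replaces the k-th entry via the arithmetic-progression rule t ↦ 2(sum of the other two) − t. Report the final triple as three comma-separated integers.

start (-2,-4,-9) = (f(1,0),f(0,1),f(1,1))
replace slot 1: 2·((-4)+(-9)) − (-2) = -24 → (-24,-4,-9)
replace slot 3: 2·((-24)+(-4)) − (-9) = -47 → (-24,-4,-47)
replace slot 2: 2·((-24)+(-47)) − (-4) = -138 → (-24,-138,-47)

-24,-138,-47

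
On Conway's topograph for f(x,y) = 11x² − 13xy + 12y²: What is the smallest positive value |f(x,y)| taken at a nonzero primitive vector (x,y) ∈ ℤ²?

translate: b→9 (≡-13 mod 22), so (11,-13,12)→(11,9,10)
flip: (11,9,10)→(10,-9,11)
reduced (well bottom): (10,-9,11) with a≤c, −a<b≤a
well minimum = a = 10

10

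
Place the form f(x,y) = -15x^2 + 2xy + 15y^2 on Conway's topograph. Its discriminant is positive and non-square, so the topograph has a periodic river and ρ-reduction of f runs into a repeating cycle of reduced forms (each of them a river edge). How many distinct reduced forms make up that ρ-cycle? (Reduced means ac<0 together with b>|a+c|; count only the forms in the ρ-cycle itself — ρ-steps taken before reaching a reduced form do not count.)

D = 904, ⌊√D⌋ = 30
river: ρ → (15,28,-2)
river: ρ → (-2,28,15)
river: ρ → (15,2,-15)
river: ρ → (-15,28,2)
river: ρ → (2,28,-15)
river: ρ → (-15,2,15)
ρ-cycle length = 6 (tail of 0 descent steps not counted)

6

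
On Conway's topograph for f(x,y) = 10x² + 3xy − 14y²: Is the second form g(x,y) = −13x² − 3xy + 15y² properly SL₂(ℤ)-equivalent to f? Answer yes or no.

D₁ = 569, D₂ = 789
discriminants differ ⇒ not SL₂(ℤ)-equivalent

no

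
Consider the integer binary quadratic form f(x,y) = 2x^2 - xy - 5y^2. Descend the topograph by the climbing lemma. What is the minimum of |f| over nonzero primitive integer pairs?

descent: ρ → (-5,1,2)
descent: ρ → (2,3,-4)  [lands on river]
river: ρ → (-4,5,1)
river: ρ → (1,5,-4)
river: ρ → (-4,3,2)
river: ρ → (2,5,-2)
river: ρ → (-2,3,4)
river: ρ → (4,5,-1)
river: ρ → (-1,5,4)
river: ρ → (4,3,-2)
river: ρ → (-2,5,2)
closes: descent 2, river 10
min |a| on river = 1

1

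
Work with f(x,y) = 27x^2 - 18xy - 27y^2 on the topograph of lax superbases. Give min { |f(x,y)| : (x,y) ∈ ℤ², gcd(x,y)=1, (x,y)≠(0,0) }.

descent: ρ → (-27,18,27)  [lands on river]
river: ρ → (27,36,-18)
river: ρ → (-18,36,27)
river: ρ → (27,18,-27)
river: ρ → (-27,36,18)
river: ρ → (18,36,-27)
closes: descent 1, river 6
min |a| on river = 18

18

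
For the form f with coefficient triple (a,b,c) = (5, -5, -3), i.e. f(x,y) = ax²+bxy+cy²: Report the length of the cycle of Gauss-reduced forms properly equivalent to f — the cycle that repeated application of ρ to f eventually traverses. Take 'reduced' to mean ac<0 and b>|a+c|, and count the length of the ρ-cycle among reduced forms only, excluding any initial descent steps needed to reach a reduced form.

D = 85, ⌊√D⌋ = 9
descent: ρ → (-3,5,5)  [lands on river]
river: ρ → (5,5,-3)
river: ρ → (-3,7,3)
river: ρ → (3,5,-5)
river: ρ → (-5,5,3)
river: ρ → (3,7,-3)
ρ-cycle length = 6 (tail of 1 descent step not counted)

6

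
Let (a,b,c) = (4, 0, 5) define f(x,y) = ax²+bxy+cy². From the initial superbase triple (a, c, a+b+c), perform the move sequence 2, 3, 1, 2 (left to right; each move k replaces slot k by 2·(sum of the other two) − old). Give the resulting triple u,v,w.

start (4,5,9) = (f(1,0),f(0,1),f(1,1))
replace slot 2: 2·(4+9) − 5 = 21 → (4,21,9)
replace slot 3: 2·(4+21) − 9 = 41 → (4,21,41)
replace slot 1: 2·(21+41) − 4 = 120 → (120,21,41)
replace slot 2: 2·(120+41) − 21 = 301 → (120,301,41)

120,301,41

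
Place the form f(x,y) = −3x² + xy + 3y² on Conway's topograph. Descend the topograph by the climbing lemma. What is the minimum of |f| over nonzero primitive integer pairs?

river: ρ → (3,5,-1)
river: ρ → (-1,5,3)
river: ρ → (3,1,-3)
river: ρ → (-3,5,1)
river: ρ → (1,5,-3)
river: ρ → (-3,1,3)
closes: descent 0, river 6
min |a| on river = 1

1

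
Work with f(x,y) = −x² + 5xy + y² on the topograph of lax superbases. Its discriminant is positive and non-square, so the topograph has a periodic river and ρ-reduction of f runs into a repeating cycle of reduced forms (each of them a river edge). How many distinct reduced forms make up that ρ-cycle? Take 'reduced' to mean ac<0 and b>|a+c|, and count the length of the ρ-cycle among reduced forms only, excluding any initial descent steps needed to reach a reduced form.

D = 29, ⌊√D⌋ = 5
river: ρ → (1,5,-1)
river: ρ → (-1,5,1)
ρ-cycle length = 2 (tail of 0 descent steps not counted)

2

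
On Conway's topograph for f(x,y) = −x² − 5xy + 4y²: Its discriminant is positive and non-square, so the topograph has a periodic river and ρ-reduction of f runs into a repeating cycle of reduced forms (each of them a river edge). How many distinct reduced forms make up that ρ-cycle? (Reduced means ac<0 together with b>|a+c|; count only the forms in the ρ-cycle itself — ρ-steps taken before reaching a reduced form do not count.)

D = 41, ⌊√D⌋ = 6
descent: ρ → (4,5,-1)  [lands on river]
river: ρ → (-1,5,4)
river: ρ → (4,3,-2)
river: ρ → (-2,5,2)
river: ρ → (2,3,-4)
river: ρ → (-4,5,1)
river: ρ → (1,5,-4)
river: ρ → (-4,3,2)
river: ρ → (2,5,-2)
river: ρ → (-2,3,4)
ρ-cycle length = 10 (tail of 1 descent step not counted)

10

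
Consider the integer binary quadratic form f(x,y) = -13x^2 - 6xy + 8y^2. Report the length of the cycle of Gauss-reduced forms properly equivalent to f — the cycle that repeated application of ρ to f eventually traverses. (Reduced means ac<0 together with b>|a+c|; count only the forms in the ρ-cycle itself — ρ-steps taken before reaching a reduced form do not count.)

D = 452, ⌊√D⌋ = 21
descent: ρ → (8,6,-13)  [lands on river]
river: ρ → (-13,20,1)
river: ρ → (1,20,-13)
river: ρ → (-13,6,8)
river: ρ → (8,10,-11)
river: ρ → (-11,12,7)
river: ρ → (7,16,-7)
river: ρ → (-7,12,11)
river: ρ → (11,10,-8)
river: ρ → (-8,6,13)
river: ρ → (13,20,-1)
river: ρ → (-1,20,13)
river: ρ → (13,6,-8)
river: ρ → (-8,10,11)
river: ρ → (11,12,-7)
river: ρ → (-7,16,7)
river: ρ → (7,12,-11)
river: ρ → (-11,10,8)
ρ-cycle length = 18 (tail of 1 descent step not counted)

18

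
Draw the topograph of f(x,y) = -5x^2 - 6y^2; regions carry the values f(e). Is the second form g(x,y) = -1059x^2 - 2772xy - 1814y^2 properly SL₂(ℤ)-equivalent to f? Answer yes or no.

D₁ = -120, D₂ = -120
f is negative-definite; reduce −f:
−f: reduced (well bottom): (5,0,6) with a≤c, −a<b≤a
flip sign back: reduced form of f is (-5,0,-6)
g is negative-definite; reduce −g:
−g: translate: b→654 (≡2772 mod 2118), so (1059,2772,1814)→(1059,654,101)
−g: flip: (1059,654,101)→(101,-654,1059)
−g: translate: b→-48 (≡-654 mod 202), so (101,-654,1059)→(101,-48,6)
−g: flip: (101,-48,6)→(6,48,101)
−g: translate: b→0 (≡48 mod 12), so (6,48,101)→(6,0,5)
−g: flip: (6,0,5)→(5,0,6)
−g: reduced (well bottom): (5,0,6) with a≤c, −a<b≤a
flip sign back: reduced form of g is (-5,0,-6)
reduced forms (-5, 0, -6) vs (-5, 0, -6) ⇒ equivalent

yes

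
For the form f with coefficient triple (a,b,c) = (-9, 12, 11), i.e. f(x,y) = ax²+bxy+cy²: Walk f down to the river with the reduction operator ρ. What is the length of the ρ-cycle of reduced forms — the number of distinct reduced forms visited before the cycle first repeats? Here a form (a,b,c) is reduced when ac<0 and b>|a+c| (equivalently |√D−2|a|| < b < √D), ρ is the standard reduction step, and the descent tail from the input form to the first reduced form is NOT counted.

D = 540, ⌊√D⌋ = 23
river: ρ → (11,10,-10)
river: ρ → (-10,10,11)
river: ρ → (11,12,-9)
river: ρ → (-9,6,14)
river: ρ → (14,22,-1)
river: ρ → (-1,22,14)
river: ρ → (14,6,-9)
river: ρ → (-9,12,11)
ρ-cycle length = 8 (tail of 0 descent steps not counted)

8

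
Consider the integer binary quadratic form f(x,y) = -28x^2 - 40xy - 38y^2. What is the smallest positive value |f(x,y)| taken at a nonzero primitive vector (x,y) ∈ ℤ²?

translate: b→-16 (≡40 mod 56), so (28,40,38)→(28,-16,26)
flip: (28,-16,26)→(26,16,28)
reduced (well bottom): (26,16,28) with a≤c, −a<b≤a
well minimum |f| = |-26| = 26 (negative-definite)

26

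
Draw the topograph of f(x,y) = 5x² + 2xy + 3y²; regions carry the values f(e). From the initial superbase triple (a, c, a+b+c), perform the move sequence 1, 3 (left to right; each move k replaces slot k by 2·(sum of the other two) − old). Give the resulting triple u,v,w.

start (5,3,10) = (f(1,0),f(0,1),f(1,1))
replace slot 1: 2·(3+10) − 5 = 21 → (21,3,10)
replace slot 3: 2·(21+3) − 10 = 38 → (21,3,38)

21,3,38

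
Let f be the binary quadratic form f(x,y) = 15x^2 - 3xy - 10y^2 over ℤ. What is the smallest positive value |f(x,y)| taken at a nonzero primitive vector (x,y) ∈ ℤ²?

descent: ρ → (-10,23,2)  [lands on river]
river: ρ → (2,21,-21)
river: ρ → (-21,21,2)
river: ρ → (2,23,-10)
river: ρ → (-10,17,8)
river: ρ → (8,15,-12)
river: ρ → (-12,9,11)
river: ρ → (11,13,-10)
river: ρ → (-10,7,14)
river: ρ → (14,21,-3)
river: ρ → (-3,21,14)
river: ρ → (14,7,-10)
river: ρ → (-10,13,11)
river: ρ → (11,9,-12)
river: ρ → (-12,15,8)
river: ρ → (8,17,-10)
closes: descent 1, river 16
min |a| on river = 2

2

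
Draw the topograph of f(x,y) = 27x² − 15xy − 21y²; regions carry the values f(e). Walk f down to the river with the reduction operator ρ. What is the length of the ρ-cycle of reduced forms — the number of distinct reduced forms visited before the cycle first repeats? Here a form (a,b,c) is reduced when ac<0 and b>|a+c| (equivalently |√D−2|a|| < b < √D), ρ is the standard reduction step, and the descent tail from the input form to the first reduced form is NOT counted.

D = 2493, ⌊√D⌋ = 49
descent: ρ → (-21,15,27)  [lands on river]
river: ρ → (27,39,-9)
river: ρ → (-9,33,39)
river: ρ → (39,45,-3)
river: ρ → (-3,45,39)
river: ρ → (39,33,-9)
river: ρ → (-9,39,27)
river: ρ → (27,15,-21)
river: ρ → (-21,27,21)
river: ρ → (21,15,-27)
river: ρ → (-27,39,9)
river: ρ → (9,33,-39)
river: ρ → (-39,45,3)
river: ρ → (3,45,-39)
river: ρ → (-39,33,9)
river: ρ → (9,39,-27)
river: ρ → (-27,15,21)
river: ρ → (21,27,-21)
ρ-cycle length = 18 (tail of 1 descent step not counted)

18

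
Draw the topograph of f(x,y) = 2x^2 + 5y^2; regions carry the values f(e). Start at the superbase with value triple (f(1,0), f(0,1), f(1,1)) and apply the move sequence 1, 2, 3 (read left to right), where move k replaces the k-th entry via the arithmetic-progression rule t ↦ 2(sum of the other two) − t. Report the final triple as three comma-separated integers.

start (2,5,7) = (f(1,0),f(0,1),f(1,1))
replace slot 1: 2·(5+7) − 2 = 22 → (22,5,7)
replace slot 2: 2·(22+7) − 5 = 53 → (22,53,7)
replace slot 3: 2·(22+53) − 7 = 143 → (22,53,143)

22,53,143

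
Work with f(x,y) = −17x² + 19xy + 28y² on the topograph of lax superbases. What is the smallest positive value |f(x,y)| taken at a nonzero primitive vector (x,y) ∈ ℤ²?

river: ρ → (28,37,-8)
river: ρ → (-8,43,13)
river: ρ → (13,35,-20)
river: ρ → (-20,45,3)
river: ρ → (3,45,-20)
river: ρ → (-20,35,13)
river: ρ → (13,43,-8)
river: ρ → (-8,37,28)
river: ρ → (28,19,-17)
river: ρ → (-17,15,30)
river: ρ → (30,45,-2)
river: ρ → (-2,47,7)
river: ρ → (7,37,-32)
river: ρ → (-32,27,12)
river: ρ → (12,45,-5)
river: ρ → (-5,45,12)
river: ρ → (12,27,-32)
river: ρ → (-32,37,7)
river: ρ → (7,47,-2)
river: ρ → (-2,45,30)
river: ρ → (30,15,-17)
river: ρ → (-17,19,28)
closes: descent 0, river 22
min |a| on river = 2

2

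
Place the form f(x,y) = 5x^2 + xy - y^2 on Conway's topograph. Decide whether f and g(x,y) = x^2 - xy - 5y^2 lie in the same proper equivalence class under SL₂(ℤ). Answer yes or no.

D₁ = 21, D₂ = 21
river cycle of f (length 2): (-1, 3, 3), (3, 3, -1)
river cycle of g (length 2): (1, 3, -3), (-3, 3, 1)
cycles differ ⇒ inequivalent

no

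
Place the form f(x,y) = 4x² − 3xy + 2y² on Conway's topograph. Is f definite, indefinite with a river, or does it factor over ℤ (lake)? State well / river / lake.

D = b²−4ac = (-3)² − 4·4·2 = -23
D < 0 ⇒ definite ⇒ every region one sign ⇒ single well

well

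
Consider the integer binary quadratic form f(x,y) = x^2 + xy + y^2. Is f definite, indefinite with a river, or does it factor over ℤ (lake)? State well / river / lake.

D = b²−4ac = 1² − 4·1·1 = -3
D < 0 ⇒ definite ⇒ every region one sign ⇒ single well

well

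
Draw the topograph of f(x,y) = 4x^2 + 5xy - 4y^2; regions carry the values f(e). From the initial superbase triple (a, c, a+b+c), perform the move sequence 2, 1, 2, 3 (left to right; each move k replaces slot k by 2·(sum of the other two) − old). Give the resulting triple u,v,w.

start (4,-4,5) = (f(1,0),f(0,1),f(1,1))
replace slot 2: 2·(4+5) − (-4) = 22 → (4,22,5)
replace slot 1: 2·(22+5) − 4 = 50 → (50,22,5)
replace slot 2: 2·(50+5) − 22 = 88 → (50,88,5)
replace slot 3: 2·(50+88) − 5 = 271 → (50,88,271)

50,88,271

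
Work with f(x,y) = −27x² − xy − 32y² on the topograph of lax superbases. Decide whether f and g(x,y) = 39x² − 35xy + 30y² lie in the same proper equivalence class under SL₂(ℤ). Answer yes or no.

D₁ = -3455, D₂ = -3455
f is negative-definite; reduce −f:
−f: reduced (well bottom): (27,1,32) with a≤c, −a<b≤a
flip sign back: reduced form of f is (-27,-1,-32)
g: flip: (39,-35,30)→(30,35,39)
g: translate: b→-25 (≡35 mod 60), so (30,35,39)→(30,-25,34)
g: reduced (well bottom): (30,-25,34) with a≤c, −a<b≤a
reduced forms (-27, -1, -32) vs (30, -25, 34) ⇒ inequivalent

no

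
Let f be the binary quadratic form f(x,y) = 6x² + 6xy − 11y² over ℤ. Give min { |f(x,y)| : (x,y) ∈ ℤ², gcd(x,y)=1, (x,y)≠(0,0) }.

river: ρ → (-11,16,1)
river: ρ → (1,16,-11)
river: ρ → (-11,6,6)
river: ρ → (6,6,-11)
closes: descent 0, river 4
min |a| on river = 1

1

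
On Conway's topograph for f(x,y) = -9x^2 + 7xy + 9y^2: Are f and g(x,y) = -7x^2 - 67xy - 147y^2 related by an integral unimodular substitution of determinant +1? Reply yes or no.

D₁ = 373, D₂ = 373
river cycle of f (length 14): (9, 11, -7), (-7, 17, 3), (3, 19, -1), (-1, 19, 3), (3, 17, -7), (-7, 11, 9), (9, 7, -9), (-9, 11, 7), (7, 17, -3), (-3, 19, 1), … (4 more)
river cycle of g (length 14): (-7, 17, 3), (3, 19, -1), (-1, 19, 3), (3, 17, -7), (-7, 11, 9), (9, 7, -9), (-9, 11, 7), (7, 17, -3), (-3, 19, 1), (1, 19, -3), … (4 more)
cycles coincide ⇒ equivalent

yes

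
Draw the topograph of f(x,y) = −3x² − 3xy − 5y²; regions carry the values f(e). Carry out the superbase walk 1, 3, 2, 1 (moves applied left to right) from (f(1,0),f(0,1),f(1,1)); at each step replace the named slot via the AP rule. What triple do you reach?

start (-3,-5,-11) = (f(1,0),f(0,1),f(1,1))
replace slot 1: 2·((-5)+(-11)) − (-3) = -29 → (-29,-5,-11)
replace slot 3: 2·((-29)+(-5)) − (-11) = -57 → (-29,-5,-57)
replace slot 2: 2·((-29)+(-57)) − (-5) = -167 → (-29,-167,-57)
replace slot 1: 2·((-167)+(-57)) − (-29) = -419 → (-419,-167,-57)

-419,-167,-57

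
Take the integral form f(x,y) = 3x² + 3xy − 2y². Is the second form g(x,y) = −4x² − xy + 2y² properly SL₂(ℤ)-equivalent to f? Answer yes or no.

D₁ = 33, D₂ = 33
river cycle of f (length 4): (-2, 5, 1), (1, 5, -2), (-2, 3, 3), (3, 3, -2)
river cycle of g (length 4): (2, 5, -1), (-1, 5, 2), (2, 3, -3), (-3, 3, 2)
cycles differ ⇒ inequivalent

no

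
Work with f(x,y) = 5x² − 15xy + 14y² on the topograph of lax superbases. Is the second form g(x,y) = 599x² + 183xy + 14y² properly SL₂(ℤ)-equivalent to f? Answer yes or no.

D₁ = -55, D₂ = -55
f: translate: b→5 (≡-15 mod 10), so (5,-15,14)→(5,5,4)
f: flip: (5,5,4)→(4,-5,5)
f: translate: b→3 (≡-5 mod 8), so (4,-5,5)→(4,3,4)
f: reduced (well bottom): (4,3,4) with a≤c, −a<b≤a
g: flip: (599,183,14)→(14,-183,599)
g: translate: b→13 (≡-183 mod 28), so (14,-183,599)→(14,13,4)
g: flip: (14,13,4)→(4,-13,14)
g: translate: b→3 (≡-13 mod 8), so (4,-13,14)→(4,3,4)
g: reduced (well bottom): (4,3,4) with a≤c, −a<b≤a
reduced forms (4, 3, 4) vs (4, 3, 4) ⇒ equivalent

yes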